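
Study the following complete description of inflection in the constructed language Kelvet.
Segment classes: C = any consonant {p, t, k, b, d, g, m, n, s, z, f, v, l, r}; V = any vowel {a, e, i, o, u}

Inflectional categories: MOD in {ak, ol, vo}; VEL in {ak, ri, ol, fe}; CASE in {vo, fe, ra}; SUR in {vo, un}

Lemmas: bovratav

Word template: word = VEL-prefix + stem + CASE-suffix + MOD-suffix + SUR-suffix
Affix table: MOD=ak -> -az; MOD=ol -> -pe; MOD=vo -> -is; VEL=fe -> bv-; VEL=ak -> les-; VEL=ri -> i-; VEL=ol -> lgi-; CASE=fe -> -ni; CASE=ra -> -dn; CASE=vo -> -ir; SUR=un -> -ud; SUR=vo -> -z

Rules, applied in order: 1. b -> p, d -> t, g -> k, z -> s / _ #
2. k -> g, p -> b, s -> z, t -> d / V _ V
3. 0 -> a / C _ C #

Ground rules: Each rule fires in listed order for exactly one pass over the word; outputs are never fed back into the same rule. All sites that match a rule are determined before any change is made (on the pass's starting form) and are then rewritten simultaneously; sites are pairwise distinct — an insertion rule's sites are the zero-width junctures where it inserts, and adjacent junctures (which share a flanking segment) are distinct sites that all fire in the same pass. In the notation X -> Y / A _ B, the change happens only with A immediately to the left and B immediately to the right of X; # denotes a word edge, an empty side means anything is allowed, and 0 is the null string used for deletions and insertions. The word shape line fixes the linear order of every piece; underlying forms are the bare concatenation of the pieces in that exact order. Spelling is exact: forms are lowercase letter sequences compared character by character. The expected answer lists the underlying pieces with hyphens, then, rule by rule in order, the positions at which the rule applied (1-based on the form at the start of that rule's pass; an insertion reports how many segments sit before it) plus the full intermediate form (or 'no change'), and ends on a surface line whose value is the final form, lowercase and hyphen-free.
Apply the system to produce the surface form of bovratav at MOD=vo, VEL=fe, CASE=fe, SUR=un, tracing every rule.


underlying: bv-bovratav-ni-is-ud
1. b -> p, d -> t, g -> k, z -> s / _ #: fires at position(s) 16: bvbovratavniisut
2. k -> g, p -> b, s -> z, t -> d / V _ V: fires at position(s) 8, 14: bvbovradavniizut
3. 0 -> a / C _ C #: no change
surface: bvbovradavniizut


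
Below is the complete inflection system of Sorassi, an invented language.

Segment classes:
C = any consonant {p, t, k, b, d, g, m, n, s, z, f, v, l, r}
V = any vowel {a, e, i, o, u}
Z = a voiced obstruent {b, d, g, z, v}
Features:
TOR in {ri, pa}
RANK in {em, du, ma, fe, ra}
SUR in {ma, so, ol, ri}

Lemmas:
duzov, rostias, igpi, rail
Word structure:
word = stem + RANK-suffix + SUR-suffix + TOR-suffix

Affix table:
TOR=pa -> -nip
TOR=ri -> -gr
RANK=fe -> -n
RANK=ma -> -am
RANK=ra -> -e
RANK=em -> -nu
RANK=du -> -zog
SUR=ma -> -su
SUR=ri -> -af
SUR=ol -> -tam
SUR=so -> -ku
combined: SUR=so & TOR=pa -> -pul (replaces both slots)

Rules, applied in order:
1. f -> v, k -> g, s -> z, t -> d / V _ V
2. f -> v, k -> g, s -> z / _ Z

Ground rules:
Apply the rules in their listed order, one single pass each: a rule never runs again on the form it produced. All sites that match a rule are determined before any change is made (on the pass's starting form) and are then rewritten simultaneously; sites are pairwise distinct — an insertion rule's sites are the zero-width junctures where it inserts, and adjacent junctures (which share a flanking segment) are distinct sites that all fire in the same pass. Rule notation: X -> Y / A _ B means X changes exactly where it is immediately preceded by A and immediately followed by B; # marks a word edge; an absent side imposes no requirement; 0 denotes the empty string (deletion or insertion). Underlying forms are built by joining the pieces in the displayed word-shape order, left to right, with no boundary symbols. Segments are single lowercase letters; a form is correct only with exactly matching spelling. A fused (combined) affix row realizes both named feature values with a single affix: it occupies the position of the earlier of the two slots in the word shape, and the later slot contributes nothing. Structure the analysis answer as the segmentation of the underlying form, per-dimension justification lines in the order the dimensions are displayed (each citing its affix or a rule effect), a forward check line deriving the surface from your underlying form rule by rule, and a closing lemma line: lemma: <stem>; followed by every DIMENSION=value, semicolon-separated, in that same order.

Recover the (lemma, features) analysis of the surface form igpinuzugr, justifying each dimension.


underlying: igpi-nu-su-gr
TOR=ri - signalled by the affix -gr
RANK=em - signalled by the affix -nu
SUR=ma - signalled by the affix -su
check: igpinusugr -> igpinuzugr -> igpinuzugr
lemma: igpi; TOR=ri; RANK=em; SUR=ma


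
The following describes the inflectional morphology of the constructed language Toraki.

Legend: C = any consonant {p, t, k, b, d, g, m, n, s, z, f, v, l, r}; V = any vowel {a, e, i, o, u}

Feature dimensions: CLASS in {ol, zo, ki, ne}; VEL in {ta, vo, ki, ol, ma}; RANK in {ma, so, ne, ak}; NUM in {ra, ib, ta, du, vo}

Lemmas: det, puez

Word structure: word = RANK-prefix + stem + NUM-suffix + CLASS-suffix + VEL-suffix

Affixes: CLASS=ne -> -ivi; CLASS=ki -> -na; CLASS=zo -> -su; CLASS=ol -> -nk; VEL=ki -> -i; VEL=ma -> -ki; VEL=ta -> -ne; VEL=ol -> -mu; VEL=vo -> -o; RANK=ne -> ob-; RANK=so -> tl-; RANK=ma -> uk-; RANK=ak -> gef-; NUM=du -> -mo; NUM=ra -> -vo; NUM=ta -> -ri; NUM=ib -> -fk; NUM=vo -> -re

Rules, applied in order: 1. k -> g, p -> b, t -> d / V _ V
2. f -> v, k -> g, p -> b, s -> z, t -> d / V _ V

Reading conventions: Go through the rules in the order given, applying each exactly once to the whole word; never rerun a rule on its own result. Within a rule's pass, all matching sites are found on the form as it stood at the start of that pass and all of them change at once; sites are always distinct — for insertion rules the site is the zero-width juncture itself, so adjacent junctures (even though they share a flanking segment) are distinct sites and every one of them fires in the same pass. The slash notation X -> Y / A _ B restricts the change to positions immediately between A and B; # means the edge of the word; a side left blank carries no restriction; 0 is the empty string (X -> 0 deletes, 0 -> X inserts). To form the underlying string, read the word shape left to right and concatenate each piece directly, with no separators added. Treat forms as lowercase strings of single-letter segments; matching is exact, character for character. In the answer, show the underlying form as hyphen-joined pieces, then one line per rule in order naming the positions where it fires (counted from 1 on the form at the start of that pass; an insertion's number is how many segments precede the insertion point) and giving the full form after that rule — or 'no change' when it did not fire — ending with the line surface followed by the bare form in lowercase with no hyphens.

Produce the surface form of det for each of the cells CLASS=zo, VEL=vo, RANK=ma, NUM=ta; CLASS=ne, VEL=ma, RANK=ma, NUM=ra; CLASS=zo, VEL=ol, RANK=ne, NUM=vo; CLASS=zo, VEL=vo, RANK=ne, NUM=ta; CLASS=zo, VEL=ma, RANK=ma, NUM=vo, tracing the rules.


cell CLASS=zo, VEL=vo, RANK=ma, NUM=ta:
underlying: uk-det-ri-su-o
1. k -> g, p -> b, t -> d / V _ V: no change
2. f -> v, k -> g, p -> b, s -> z, t -> d / V _ V: fires at position(s) 8: ukdetrizuo
surface: ukdetrizuo

cell CLASS=ne, VEL=ma, RANK=ma, NUM=ra:
underlying: uk-det-vo-ivi-ki
1. k -> g, p -> b, t -> d / V _ V: fires at position(s) 11: ukdetvoivigi
2. f -> v, k -> g, p -> b, s -> z, t -> d / V _ V: no change
surface: ukdetvoivigi

cell CLASS=zo, VEL=ol, RANK=ne, NUM=vo:
underlying: ob-det-re-su-mu
1. k -> g, p -> b, t -> d / V _ V: no change
2. f -> v, k -> g, p -> b, s -> z, t -> d / V _ V: fires at position(s) 8: obdetrezumu
surface: obdetrezumu

cell CLASS=zo, VEL=vo, RANK=ne, NUM=ta:
underlying: ob-det-ri-su-o
1. k -> g, p -> b, t -> d / V _ V: no change
2. f -> v, k -> g, p -> b, s -> z, t -> d / V _ V: fires at position(s) 8: obdetrizuo
surface: obdetrizuo

cell CLASS=zo, VEL=ma, RANK=ma, NUM=vo:
underlying: uk-det-re-su-ki
1. k -> g, p -> b, t -> d / V _ V: fires at position(s) 10: ukdetresugi
2. f -> v, k -> g, p -> b, s -> z, t -> d / V _ V: fires at position(s) 8: ukdetrezugi
surface: ukdetrezugi


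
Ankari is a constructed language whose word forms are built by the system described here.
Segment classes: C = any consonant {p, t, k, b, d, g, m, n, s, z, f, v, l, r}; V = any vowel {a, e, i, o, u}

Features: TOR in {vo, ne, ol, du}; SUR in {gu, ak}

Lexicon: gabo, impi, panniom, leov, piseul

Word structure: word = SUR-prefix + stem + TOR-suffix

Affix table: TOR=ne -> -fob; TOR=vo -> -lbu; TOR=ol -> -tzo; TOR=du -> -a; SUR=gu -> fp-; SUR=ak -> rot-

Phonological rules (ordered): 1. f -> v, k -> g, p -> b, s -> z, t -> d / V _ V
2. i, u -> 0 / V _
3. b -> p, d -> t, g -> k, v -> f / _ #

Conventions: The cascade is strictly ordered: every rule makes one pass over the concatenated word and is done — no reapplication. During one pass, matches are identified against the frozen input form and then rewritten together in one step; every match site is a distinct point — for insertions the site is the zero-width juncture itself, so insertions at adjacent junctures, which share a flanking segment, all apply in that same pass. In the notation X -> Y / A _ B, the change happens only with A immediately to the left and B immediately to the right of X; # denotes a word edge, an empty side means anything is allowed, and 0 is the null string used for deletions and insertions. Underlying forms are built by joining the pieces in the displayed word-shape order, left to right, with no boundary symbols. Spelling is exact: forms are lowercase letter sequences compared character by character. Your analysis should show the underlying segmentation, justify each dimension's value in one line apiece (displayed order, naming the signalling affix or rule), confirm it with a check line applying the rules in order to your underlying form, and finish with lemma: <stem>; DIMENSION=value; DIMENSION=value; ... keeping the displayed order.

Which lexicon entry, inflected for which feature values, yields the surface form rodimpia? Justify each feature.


underlying: rot-impi-a
TOR=du - signalled by the affix -a
SUR=ak - signalled by the affix rot-
check: rotimpia -> rodimpia -> rodimpia -> rodimpia
lemma: impi; TOR=du; SUR=ak


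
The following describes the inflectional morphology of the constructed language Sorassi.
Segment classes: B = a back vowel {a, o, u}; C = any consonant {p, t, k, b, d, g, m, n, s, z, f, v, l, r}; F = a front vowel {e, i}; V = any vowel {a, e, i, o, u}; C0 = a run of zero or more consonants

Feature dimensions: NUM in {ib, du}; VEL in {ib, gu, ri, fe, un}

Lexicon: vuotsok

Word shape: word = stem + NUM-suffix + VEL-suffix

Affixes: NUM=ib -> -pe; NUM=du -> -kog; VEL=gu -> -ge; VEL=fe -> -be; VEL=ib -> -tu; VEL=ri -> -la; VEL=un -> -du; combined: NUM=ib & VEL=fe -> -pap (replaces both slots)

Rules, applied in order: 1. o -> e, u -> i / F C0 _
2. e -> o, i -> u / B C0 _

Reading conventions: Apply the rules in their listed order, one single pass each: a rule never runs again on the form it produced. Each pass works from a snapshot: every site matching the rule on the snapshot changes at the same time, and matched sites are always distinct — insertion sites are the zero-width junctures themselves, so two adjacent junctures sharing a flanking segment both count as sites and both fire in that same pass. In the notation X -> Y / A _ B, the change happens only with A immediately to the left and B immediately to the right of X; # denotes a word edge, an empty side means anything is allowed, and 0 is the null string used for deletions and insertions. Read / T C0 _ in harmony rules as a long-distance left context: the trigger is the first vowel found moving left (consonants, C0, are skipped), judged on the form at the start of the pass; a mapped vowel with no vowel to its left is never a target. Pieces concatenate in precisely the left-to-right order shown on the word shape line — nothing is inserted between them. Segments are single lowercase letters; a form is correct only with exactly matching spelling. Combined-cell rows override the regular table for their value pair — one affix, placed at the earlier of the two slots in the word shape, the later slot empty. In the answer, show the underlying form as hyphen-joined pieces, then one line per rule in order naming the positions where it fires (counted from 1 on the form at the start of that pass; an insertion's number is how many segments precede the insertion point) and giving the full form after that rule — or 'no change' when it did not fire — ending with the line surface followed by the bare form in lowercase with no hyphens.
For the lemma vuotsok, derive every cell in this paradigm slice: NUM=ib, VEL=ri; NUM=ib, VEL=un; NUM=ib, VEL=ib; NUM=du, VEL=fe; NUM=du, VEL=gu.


cell NUM=ib, VEL=ri:
underlying: vuotsok-pe-la
1. o -> e, u -> i / F C0 _: no change
2. e -> o, i -> u / B C0 _: fires at position(s) 9: vuotsokpola
surface: vuotsokpola

cell NUM=ib, VEL=un:
underlying: vuotsok-pe-du
1. o -> e, u -> i / F C0 _: fires at position(s) 11: vuotsokpedi
2. e -> o, i -> u / B C0 _: fires at position(s) 9: vuotsokpodi
surface: vuotsokpodi

cell NUM=ib, VEL=ib:
underlying: vuotsok-pe-tu
1. o -> e, u -> i / F C0 _: fires at position(s) 11: vuotsokpeti
2. e -> o, i -> u / B C0 _: fires at position(s) 9: vuotsokpoti
surface: vuotsokpoti

cell NUM=du, VEL=fe:
underlying: vuotsok-kog-be
1. o -> e, u -> i / F C0 _: no change
2. e -> o, i -> u / B C0 _: fires at position(s) 12: vuotsokkogbo
surface: vuotsokkogbo

cell NUM=du, VEL=gu:
underlying: vuotsok-kog-ge
1. o -> e, u -> i / F C0 _: no change
2. e -> o, i -> u / B C0 _: fires at position(s) 12: vuotsokkoggo
surface: vuotsokkoggo


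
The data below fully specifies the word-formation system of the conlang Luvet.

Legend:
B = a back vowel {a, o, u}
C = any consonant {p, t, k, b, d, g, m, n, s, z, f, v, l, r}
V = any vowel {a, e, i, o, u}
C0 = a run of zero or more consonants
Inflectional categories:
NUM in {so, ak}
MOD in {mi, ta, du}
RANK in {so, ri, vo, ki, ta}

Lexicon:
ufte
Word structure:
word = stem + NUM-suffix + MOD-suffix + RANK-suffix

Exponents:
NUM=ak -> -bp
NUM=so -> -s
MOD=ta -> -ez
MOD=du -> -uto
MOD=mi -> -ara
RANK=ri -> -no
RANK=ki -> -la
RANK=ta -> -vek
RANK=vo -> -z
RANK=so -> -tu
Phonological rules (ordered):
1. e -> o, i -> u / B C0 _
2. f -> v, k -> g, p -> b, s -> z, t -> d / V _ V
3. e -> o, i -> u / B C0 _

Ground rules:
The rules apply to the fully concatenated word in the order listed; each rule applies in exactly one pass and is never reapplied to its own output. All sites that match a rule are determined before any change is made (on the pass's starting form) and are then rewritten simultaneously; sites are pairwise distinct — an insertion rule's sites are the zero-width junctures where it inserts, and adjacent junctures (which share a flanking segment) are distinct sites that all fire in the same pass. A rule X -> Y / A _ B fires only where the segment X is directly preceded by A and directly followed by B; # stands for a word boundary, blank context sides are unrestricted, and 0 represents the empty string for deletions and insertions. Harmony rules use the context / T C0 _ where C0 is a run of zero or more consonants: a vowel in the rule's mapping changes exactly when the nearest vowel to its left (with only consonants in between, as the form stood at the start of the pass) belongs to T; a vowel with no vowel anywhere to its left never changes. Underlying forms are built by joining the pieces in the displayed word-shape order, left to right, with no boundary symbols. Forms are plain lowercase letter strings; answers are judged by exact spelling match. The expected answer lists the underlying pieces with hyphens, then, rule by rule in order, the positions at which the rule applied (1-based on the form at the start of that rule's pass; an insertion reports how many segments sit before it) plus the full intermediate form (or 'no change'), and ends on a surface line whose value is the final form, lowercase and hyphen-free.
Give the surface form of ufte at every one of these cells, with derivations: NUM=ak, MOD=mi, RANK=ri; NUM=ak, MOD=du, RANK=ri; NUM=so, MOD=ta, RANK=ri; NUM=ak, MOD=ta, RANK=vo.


cell NUM=ak, MOD=mi, RANK=ri:
underlying: ufte-bp-ara-no
1. e -> o, i -> u / B C0 _: fires at position(s) 4: uftobparano
2. f -> v, k -> g, p -> b, s -> z, t -> d / V _ V: no change
3. e -> o, i -> u / B C0 _: no change
surface: uftobparano

cell NUM=ak, MOD=du, RANK=ri:
underlying: ufte-bp-uto-no
1. e -> o, i -> u / B C0 _: fires at position(s) 4: uftobputono
2. f -> v, k -> g, p -> b, s -> z, t -> d / V _ V: fires at position(s) 8: uftobpudono
3. e -> o, i -> u / B C0 _: no change
surface: uftobpudono

cell NUM=so, MOD=ta, RANK=ri:
underlying: ufte-s-ez-no
1. e -> o, i -> u / B C0 _: fires at position(s) 4: uftosezno
2. f -> v, k -> g, p -> b, s -> z, t -> d / V _ V: fires at position(s) 5: uftozezno
3. e -> o, i -> u / B C0 _: fires at position(s) 6: uftozozno
surface: uftozozno

cell NUM=ak, MOD=ta, RANK=vo:
underlying: ufte-bp-ez-z
1. e -> o, i -> u / B C0 _: fires at position(s) 4: uftobpezz
2. f -> v, k -> g, p -> b, s -> z, t -> d / V _ V: no change
3. e -> o, i -> u / B C0 _: fires at position(s) 7: uftobpozz
surface: uftobpozz


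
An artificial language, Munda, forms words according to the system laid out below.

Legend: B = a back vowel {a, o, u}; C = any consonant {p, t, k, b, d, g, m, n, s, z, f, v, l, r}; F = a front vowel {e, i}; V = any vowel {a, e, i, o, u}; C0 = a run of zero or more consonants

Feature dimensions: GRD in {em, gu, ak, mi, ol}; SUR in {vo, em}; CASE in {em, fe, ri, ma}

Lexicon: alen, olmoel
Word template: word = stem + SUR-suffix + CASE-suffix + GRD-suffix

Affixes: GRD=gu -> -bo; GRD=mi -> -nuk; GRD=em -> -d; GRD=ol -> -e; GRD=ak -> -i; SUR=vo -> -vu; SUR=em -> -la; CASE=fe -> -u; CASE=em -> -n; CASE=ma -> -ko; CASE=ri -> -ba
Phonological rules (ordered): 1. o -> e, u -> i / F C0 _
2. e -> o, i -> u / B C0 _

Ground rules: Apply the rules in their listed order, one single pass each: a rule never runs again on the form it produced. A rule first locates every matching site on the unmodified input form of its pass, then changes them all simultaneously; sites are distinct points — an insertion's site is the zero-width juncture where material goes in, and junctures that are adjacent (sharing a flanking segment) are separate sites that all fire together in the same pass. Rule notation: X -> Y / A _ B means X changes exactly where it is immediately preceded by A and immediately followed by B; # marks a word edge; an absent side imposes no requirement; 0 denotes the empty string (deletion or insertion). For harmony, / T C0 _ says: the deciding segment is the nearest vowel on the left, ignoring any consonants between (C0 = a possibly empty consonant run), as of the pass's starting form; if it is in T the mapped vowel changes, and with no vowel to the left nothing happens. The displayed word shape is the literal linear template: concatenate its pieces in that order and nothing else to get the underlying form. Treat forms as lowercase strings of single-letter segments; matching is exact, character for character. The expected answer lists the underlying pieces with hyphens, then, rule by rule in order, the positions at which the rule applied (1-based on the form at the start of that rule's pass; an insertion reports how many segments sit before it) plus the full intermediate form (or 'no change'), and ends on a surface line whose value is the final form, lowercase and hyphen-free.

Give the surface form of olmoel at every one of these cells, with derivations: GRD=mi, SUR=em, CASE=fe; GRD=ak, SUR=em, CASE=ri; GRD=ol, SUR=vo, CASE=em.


cell GRD=mi, SUR=em, CASE=fe:
underlying: olmoel-la-u-nuk
1. o -> e, u -> i / F C0 _: no change
2. e -> o, i -> u / B C0 _: fires at position(s) 5: olmoollaunuk
surface: olmoollaunuk

cell GRD=ak, SUR=em, CASE=ri:
underlying: olmoel-la-ba-i
1. o -> e, u -> i / F C0 _: no change
2. e -> o, i -> u / B C0 _: fires at position(s) 5, 11: olmoollabau
surface: olmoollabau

cell GRD=ol, SUR=vo, CASE=em:
underlying: olmoel-vu-n-e
1. o -> e, u -> i / F C0 _: fires at position(s) 8: olmoelvine
2. e -> o, i -> u / B C0 _: fires at position(s) 5: olmoolvine
surface: olmoolvine


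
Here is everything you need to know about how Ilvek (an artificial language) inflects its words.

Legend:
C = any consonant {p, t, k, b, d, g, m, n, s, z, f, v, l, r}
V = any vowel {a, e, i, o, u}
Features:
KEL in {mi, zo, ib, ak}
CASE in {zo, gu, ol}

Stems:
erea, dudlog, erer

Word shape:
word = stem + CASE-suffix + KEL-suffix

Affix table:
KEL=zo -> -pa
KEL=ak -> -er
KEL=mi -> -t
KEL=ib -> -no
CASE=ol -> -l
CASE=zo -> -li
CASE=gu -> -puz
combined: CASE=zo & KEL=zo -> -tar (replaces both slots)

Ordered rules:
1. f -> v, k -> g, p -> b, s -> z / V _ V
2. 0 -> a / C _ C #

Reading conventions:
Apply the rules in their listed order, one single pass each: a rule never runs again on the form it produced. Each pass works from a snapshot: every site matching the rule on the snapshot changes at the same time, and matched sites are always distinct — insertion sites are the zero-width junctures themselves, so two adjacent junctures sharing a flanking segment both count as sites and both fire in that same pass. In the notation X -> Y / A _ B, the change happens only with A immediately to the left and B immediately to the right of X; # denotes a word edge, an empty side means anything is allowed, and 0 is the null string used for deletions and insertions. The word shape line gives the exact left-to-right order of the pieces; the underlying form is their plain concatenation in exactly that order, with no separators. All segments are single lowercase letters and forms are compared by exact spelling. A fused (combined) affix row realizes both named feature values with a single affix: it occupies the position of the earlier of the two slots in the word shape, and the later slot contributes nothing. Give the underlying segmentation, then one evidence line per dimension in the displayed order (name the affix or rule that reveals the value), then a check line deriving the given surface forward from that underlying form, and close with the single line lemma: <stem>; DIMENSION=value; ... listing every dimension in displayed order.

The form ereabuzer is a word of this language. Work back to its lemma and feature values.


underlying: erea-puz-er
KEL=ak - signalled by the affix -er
CASE=gu - signalled by the affix -puz
check: ereapuzer -> ereabuzer -> ereabuzer
lemma: erea; KEL=ak; CASE=gu


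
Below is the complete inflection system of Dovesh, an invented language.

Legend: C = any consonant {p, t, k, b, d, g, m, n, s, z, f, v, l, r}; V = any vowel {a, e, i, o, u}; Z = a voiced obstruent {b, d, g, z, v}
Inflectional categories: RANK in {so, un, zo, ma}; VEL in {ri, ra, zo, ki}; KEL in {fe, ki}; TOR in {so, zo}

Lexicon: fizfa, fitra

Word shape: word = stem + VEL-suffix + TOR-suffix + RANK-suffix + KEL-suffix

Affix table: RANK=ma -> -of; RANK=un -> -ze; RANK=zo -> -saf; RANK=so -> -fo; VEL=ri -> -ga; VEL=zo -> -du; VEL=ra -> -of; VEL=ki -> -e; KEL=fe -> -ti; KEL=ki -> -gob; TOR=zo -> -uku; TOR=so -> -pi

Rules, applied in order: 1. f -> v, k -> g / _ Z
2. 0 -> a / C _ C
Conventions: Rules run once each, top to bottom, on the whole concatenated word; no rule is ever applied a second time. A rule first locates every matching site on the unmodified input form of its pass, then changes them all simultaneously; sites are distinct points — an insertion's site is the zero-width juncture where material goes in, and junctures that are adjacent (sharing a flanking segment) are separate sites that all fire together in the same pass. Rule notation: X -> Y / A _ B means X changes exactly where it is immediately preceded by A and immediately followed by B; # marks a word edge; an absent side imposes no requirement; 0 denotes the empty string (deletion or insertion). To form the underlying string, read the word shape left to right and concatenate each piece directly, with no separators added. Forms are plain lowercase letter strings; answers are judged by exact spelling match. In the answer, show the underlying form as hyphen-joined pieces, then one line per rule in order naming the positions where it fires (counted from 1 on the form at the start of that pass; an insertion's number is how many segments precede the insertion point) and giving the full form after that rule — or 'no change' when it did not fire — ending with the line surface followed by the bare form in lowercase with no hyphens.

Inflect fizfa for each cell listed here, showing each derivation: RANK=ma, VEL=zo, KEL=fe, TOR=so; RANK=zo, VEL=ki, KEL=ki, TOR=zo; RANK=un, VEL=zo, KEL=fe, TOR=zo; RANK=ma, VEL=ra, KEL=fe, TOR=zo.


cell RANK=ma, VEL=zo, KEL=fe, TOR=so:
underlying: fizfa-du-pi-of-ti
1. f -> v, k -> g / _ Z: no change
2. 0 -> a / C _ C: inserts after position(s) 3, 11: fizafadupiofati
surface: fizafadupiofati

cell RANK=zo, VEL=ki, KEL=ki, TOR=zo:
underlying: fizfa-e-uku-saf-gob
1. f -> v, k -> g / _ Z: fires at position(s) 12: fizfaeukusavgob
2. 0 -> a / C _ C: inserts after position(s) 3, 12: fizafaeukusavagob
surface: fizafaeukusavagob

cell RANK=un, VEL=zo, KEL=fe, TOR=zo:
underlying: fizfa-du-uku-ze-ti
1. f -> v, k -> g / _ Z: no change
2. 0 -> a / C _ C: inserts after position(s) 3: fizafaduukuzeti
surface: fizafaduukuzeti

cell RANK=ma, VEL=ra, KEL=fe, TOR=zo:
underlying: fizfa-of-uku-of-ti
1. f -> v, k -> g / _ Z: no change
2. 0 -> a / C _ C: inserts after position(s) 3, 12: fizafaofukuofati
surface: fizafaofukuofati


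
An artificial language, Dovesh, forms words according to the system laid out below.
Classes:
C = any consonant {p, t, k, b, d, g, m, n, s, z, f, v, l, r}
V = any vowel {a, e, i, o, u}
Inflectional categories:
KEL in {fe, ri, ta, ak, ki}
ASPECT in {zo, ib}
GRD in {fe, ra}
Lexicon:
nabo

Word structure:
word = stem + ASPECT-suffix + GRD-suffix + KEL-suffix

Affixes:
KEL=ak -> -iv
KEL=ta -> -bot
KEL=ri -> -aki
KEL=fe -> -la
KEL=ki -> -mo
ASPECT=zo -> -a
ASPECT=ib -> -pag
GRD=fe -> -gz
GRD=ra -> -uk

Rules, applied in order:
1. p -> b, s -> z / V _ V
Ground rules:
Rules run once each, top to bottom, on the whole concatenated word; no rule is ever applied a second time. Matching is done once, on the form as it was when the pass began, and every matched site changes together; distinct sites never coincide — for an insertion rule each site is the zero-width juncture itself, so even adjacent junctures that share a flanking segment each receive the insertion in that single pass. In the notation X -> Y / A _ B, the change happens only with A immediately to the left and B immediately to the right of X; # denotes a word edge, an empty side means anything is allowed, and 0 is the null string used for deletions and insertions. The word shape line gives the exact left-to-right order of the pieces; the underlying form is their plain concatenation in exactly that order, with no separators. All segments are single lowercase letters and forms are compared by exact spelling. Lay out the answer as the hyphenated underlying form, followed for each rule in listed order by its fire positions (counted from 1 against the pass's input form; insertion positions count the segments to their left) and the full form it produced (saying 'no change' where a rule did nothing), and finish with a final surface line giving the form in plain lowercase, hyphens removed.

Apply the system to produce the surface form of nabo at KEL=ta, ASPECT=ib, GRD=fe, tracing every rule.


underlying: nabo-pag-gz-bot
1. p -> b, s -> z / V _ V: fires at position(s) 5: nabobaggzbot
surface: nabobaggzbot


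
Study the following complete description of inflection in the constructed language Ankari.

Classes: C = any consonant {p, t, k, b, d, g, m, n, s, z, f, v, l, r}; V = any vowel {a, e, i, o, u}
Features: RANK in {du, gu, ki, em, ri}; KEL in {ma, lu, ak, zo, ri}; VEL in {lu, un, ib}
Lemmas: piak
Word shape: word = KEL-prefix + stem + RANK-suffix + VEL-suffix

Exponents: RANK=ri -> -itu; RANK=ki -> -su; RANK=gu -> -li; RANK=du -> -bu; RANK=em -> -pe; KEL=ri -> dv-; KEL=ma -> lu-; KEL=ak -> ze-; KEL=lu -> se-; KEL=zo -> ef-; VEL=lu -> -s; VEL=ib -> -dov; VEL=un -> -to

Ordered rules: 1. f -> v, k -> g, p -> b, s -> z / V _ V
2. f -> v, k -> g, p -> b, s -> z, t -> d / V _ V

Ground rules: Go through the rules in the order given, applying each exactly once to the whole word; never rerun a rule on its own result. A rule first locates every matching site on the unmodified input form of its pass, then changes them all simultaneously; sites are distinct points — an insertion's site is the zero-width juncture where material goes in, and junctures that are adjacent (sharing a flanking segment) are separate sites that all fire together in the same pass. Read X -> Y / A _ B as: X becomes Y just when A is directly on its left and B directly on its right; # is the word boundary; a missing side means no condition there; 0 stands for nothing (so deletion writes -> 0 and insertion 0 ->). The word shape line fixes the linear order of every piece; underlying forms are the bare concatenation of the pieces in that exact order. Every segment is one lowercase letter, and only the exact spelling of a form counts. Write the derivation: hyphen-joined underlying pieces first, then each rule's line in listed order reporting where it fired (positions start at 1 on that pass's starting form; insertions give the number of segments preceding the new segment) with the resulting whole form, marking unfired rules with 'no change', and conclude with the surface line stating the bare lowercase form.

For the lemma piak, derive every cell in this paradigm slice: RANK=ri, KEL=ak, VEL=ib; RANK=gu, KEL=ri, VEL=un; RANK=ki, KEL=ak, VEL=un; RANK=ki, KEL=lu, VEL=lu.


cell RANK=ri, KEL=ak, VEL=ib:
underlying: ze-piak-itu-dov
1. f -> v, k -> g, p -> b, s -> z / V _ V: fires at position(s) 3, 6: zebiagitudov
2. f -> v, k -> g, p -> b, s -> z, t -> d / V _ V: fires at position(s) 8: zebiagidudov
surface: zebiagidudov

cell RANK=gu, KEL=ri, VEL=un:
underlying: dv-piak-li-to
1. f -> v, k -> g, p -> b, s -> z / V _ V: no change
2. f -> v, k -> g, p -> b, s -> z, t -> d / V _ V: fires at position(s) 9: dvpiaklido
surface: dvpiaklido

cell RANK=ki, KEL=ak, VEL=un:
underlying: ze-piak-su-to
1. f -> v, k -> g, p -> b, s -> z / V _ V: fires at position(s) 3: zebiaksuto
2. f -> v, k -> g, p -> b, s -> z, t -> d / V _ V: fires at position(s) 9: zebiaksudo
surface: zebiaksudo

cell RANK=ki, KEL=lu, VEL=lu:
underlying: se-piak-su-s
1. f -> v, k -> g, p -> b, s -> z / V _ V: fires at position(s) 3: sebiaksus
2. f -> v, k -> g, p -> b, s -> z, t -> d / V _ V: no change
surface: sebiaksus


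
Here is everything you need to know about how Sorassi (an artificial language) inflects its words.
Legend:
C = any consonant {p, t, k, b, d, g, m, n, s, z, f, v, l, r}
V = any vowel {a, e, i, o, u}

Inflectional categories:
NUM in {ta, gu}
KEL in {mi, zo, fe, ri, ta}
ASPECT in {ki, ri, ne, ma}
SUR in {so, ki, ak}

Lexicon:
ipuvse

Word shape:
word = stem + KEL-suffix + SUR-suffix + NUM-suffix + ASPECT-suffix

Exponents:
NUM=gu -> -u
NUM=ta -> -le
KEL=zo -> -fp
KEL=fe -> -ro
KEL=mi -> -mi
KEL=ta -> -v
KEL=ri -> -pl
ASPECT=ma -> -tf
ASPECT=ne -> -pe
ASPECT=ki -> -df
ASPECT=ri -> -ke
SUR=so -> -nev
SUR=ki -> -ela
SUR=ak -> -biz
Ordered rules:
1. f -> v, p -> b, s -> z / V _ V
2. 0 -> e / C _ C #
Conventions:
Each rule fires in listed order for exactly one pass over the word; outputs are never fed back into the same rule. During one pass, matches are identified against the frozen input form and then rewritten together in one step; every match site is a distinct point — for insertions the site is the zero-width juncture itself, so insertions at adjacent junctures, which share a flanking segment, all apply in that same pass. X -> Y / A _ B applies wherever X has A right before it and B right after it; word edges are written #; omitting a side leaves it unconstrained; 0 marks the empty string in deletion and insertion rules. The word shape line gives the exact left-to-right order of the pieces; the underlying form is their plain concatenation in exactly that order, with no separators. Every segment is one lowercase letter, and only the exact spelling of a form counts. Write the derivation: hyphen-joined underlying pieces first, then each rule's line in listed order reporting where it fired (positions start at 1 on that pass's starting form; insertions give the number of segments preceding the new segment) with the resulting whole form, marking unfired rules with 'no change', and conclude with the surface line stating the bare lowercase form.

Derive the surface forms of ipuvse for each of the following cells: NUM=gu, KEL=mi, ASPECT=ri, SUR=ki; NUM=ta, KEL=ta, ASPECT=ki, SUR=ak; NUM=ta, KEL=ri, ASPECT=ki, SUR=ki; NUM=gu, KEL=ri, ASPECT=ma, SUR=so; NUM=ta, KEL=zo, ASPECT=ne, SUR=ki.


cell NUM=gu, KEL=mi, ASPECT=ri, SUR=ki:
underlying: ipuvse-mi-ela-u-ke
1. f -> v, p -> b, s -> z / V _ V: fires at position(s) 2: ibuvsemielauke
2. 0 -> e / C _ C #: no change
surface: ibuvsemielauke

cell NUM=ta, KEL=ta, ASPECT=ki, SUR=ak:
underlying: ipuvse-v-biz-le-df
1. f -> v, p -> b, s -> z / V _ V: fires at position(s) 2: ibuvsevbizledf
2. 0 -> e / C _ C #: inserts after position(s) 13: ibuvsevbizledef
surface: ibuvsevbizledef

cell NUM=ta, KEL=ri, ASPECT=ki, SUR=ki:
underlying: ipuvse-pl-ela-le-df
1. f -> v, p -> b, s -> z / V _ V: fires at position(s) 2: ibuvseplelaledf
2. 0 -> e / C _ C #: inserts after position(s) 14: ibuvseplelaledef
surface: ibuvseplelaledef

cell NUM=gu, KEL=ri, ASPECT=ma, SUR=so:
underlying: ipuvse-pl-nev-u-tf
1. f -> v, p -> b, s -> z / V _ V: fires at position(s) 2: ibuvseplnevutf
2. 0 -> e / C _ C #: inserts after position(s) 13: ibuvseplnevutef
surface: ibuvseplnevutef

cell NUM=ta, KEL=zo, ASPECT=ne, SUR=ki:
underlying: ipuvse-fp-ela-le-pe
1. f -> v, p -> b, s -> z / V _ V: fires at position(s) 2, 14: ibuvsefpelalebe
2. 0 -> e / C _ C #: no change
surface: ibuvsefpelalebe


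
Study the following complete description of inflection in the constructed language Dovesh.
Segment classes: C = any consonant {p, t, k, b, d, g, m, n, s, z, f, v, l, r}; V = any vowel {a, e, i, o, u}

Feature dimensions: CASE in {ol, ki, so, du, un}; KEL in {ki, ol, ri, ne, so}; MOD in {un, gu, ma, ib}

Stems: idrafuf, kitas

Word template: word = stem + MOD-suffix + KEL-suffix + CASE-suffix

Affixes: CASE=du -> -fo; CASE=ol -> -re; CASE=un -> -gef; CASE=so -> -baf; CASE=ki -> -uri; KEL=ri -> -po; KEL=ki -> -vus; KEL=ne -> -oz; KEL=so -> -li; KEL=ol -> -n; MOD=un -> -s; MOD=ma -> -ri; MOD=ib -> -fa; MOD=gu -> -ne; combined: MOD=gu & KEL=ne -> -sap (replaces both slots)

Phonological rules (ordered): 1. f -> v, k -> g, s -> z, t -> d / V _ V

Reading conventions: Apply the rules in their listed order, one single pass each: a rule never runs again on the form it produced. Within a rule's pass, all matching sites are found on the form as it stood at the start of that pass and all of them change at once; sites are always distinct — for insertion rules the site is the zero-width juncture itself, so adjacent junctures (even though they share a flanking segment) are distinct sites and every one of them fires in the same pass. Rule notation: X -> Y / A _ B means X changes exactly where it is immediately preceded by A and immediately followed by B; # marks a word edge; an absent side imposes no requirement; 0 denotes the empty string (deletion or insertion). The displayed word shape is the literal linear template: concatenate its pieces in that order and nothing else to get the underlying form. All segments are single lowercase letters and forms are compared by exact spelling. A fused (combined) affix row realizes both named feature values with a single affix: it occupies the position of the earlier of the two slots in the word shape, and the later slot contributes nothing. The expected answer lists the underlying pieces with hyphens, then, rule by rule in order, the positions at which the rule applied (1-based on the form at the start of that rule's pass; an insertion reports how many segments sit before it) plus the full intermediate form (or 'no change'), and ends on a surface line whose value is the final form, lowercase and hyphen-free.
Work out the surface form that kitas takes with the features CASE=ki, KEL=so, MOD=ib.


underlying: kitas-fa-li-uri
1. f -> v, k -> g, s -> z, t -> d / V _ V: fires at position(s) 3: kidasfaliuri
surface: kidasfaliuri


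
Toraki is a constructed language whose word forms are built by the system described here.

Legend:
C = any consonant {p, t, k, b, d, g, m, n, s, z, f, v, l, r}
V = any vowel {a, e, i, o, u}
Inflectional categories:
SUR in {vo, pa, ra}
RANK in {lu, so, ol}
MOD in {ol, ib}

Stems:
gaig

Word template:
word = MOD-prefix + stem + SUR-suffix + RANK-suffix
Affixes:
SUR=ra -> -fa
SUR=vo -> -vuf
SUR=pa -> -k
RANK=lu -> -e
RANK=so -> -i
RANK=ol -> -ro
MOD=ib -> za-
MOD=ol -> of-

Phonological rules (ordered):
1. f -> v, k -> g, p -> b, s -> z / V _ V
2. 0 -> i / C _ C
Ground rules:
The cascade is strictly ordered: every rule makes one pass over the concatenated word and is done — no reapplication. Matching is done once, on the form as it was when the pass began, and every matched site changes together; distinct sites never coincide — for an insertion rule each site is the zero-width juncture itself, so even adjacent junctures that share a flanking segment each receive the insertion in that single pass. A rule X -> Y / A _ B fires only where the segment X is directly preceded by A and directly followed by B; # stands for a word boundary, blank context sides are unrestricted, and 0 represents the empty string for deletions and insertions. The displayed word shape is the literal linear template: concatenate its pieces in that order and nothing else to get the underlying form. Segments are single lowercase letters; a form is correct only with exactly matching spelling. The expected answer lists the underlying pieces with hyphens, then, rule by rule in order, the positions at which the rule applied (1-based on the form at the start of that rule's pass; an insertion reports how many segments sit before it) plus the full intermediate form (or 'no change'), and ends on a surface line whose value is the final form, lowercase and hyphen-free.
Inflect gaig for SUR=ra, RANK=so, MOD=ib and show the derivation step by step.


underlying: za-gaig-fa-i
1. f -> v, k -> g, p -> b, s -> z / V _ V: no change
2. 0 -> i / C _ C: inserts after position(s) 6: zagaigifai
surface: zagaigifai


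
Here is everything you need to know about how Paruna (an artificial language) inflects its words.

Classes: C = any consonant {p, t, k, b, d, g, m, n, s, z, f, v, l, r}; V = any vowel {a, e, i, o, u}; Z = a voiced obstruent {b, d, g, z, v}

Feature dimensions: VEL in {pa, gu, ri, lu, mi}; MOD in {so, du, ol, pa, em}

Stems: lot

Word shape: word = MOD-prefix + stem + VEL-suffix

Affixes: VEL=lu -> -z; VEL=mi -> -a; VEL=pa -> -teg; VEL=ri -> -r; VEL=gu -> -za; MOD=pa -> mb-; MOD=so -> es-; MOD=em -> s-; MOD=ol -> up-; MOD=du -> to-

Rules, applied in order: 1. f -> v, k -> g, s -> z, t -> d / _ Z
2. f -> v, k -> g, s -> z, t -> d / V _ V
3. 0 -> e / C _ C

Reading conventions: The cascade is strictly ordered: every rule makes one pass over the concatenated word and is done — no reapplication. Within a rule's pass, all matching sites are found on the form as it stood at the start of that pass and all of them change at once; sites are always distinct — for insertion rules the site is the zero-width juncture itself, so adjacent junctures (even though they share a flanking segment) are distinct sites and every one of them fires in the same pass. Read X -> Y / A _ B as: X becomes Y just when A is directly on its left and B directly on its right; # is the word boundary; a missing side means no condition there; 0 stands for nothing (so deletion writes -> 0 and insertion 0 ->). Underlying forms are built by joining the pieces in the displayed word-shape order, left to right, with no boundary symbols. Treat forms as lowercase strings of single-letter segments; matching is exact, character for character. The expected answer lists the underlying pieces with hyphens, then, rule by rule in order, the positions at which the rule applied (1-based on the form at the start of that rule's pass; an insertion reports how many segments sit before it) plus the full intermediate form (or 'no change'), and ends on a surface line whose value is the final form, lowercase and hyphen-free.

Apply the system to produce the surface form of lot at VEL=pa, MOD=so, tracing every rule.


underlying: es-lot-teg
1. f -> v, k -> g, s -> z, t -> d / _ Z: no change
2. f -> v, k -> g, s -> z, t -> d / V _ V: no change
3. 0 -> e / C _ C: inserts after position(s) 2, 5: eseloteteg
surface: eseloteteg
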